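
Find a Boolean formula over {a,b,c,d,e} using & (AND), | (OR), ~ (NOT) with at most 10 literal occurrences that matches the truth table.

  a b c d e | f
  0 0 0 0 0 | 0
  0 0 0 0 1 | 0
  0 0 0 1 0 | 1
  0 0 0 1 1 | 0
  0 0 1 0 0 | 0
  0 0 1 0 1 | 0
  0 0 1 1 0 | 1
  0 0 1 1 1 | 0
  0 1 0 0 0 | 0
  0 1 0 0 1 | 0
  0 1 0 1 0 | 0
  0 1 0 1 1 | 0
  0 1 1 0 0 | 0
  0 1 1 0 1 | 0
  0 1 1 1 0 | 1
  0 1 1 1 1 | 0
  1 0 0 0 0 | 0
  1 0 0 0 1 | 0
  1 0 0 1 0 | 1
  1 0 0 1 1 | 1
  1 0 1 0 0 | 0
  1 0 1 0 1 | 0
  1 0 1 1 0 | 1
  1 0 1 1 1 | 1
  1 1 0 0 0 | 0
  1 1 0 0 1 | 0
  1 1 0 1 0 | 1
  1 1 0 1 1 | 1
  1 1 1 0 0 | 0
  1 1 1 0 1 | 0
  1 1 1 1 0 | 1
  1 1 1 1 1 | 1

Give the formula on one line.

  ~e = 10101010101010101010101010101010
  (~e & d) = 00100010001000100010001000100010
  (b | a) = 00000000111111111111111111111111
  ((b | a) & d) = 00000000001100110011001100110011
  ((~e & d) | ((b | a) & d)) = 00100010001100110011001100110011
  ~b = 11111111000000001111111100000000
  (c & ~e) = 00001010000010100000101000001010
  ((c & ~e) | a) = 00001010000010101111111111111111
  (~b | ((c & ~e) | a)) = 11111111000010101111111111111111
  (((~e & d) | ((b | a) & d)) & (~b | ((c & ~e) | a))) = 00100010000000100011001100110011

(((~e & d) | ((b | a) & d)) & (~b | ((c & ~e) | a)))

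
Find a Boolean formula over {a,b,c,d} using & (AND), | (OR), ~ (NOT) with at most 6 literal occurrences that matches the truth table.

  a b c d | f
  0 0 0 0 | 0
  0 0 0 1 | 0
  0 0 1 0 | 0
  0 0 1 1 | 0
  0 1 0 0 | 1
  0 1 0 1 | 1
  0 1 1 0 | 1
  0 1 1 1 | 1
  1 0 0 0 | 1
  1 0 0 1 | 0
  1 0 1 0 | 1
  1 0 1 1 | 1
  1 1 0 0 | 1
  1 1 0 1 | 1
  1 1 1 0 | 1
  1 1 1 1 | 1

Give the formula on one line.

((c | (~d | b)) & (b | a))

  ~d = 1010101010101010
  (~d | b) = 1010111110101111
  (c | (~d | b)) = 1011111110111111
  (b | a) = 0000111111111111
  ((c | (~d | b)) & (b | a)) = 0000111110111111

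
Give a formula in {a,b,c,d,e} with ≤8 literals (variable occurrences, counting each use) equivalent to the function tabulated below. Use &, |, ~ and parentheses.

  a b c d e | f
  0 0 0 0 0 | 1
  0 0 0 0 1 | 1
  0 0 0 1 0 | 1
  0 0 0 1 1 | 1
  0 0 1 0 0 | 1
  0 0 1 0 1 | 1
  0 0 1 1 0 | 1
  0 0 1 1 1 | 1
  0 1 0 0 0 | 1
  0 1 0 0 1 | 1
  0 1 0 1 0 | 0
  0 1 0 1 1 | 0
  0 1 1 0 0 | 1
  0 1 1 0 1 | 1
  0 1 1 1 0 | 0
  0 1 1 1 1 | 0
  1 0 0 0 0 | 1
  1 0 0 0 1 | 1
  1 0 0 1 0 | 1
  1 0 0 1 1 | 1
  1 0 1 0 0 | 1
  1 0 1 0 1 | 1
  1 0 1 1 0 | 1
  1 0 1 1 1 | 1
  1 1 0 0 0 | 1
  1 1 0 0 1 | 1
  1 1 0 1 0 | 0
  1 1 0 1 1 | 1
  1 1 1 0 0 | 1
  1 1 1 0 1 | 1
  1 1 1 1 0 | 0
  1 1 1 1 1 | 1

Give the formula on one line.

  ~b = 11111111000000001111111100000000
  ~a = 11111111111111110000000000000000
  (~b & ~a) = 11111111000000000000000000000000
  ((~b & ~a) | a) = 11111111000000001111111111111111
  (~b | e) = 11111111010101011111111101010101
  (((~b & ~a) | a) & (~b | e)) = 11111111000000001111111101010101
  ~d = 11001100110011001100110011001100
  ((((~b & ~a) | a) & (~b | e)) | ~d) = 11111111110011001111111111011101

((((~b & ~a) | a) & (~b | e)) | ~d)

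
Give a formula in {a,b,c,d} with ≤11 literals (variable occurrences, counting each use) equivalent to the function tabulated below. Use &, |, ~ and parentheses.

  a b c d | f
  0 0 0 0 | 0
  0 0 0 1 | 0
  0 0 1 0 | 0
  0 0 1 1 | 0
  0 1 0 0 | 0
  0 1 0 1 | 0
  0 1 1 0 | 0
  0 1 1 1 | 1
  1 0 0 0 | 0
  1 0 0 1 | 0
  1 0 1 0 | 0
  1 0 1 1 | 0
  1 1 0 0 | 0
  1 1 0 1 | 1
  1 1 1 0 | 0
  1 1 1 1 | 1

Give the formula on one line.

((b & d) & (((c & b) | ~b) | ((~a | (~b | d)) & a)))

  (b & d) = 0000010100000101
  (c & b) = 0000001100000011
  ~b = 1111000011110000
  ((c & b) | ~b) = 1111001111110011
  ~a = 1111111100000000
  (~b | d) = 1111010111110101
  (~a | (~b | d)) = 1111111111110101
  ((~a | (~b | d)) & a) = 0000000011110101
  (((c & b) | ~b) | ((~a | (~b | d)) & a)) = 1111001111110111
  ((b & d) & (((c & b) | ~b) | ((~a | (~b | d)) & a))) = 0000000100000101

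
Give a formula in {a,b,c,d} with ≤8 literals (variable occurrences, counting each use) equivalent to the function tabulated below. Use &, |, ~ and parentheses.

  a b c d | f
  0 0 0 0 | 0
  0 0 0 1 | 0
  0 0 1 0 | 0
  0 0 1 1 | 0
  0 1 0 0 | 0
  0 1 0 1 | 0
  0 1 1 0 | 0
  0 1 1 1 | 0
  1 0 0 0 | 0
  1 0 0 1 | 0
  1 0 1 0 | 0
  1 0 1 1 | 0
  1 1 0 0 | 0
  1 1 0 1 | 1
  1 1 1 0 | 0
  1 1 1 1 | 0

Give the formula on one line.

((c | d) & (b & ((~b | a) & ~c)))

  (c | d) = 0111011101110111
  ~b = 1111000011110000
  (~b | a) = 1111000011111111
  ~c = 1100110011001100
  ((~b | a) & ~c) = 1100000011001100
  (b & ((~b | a) & ~c)) = 0000000000001100
  ((c | d) & (b & ((~b | a) & ~c))) = 0000000000000100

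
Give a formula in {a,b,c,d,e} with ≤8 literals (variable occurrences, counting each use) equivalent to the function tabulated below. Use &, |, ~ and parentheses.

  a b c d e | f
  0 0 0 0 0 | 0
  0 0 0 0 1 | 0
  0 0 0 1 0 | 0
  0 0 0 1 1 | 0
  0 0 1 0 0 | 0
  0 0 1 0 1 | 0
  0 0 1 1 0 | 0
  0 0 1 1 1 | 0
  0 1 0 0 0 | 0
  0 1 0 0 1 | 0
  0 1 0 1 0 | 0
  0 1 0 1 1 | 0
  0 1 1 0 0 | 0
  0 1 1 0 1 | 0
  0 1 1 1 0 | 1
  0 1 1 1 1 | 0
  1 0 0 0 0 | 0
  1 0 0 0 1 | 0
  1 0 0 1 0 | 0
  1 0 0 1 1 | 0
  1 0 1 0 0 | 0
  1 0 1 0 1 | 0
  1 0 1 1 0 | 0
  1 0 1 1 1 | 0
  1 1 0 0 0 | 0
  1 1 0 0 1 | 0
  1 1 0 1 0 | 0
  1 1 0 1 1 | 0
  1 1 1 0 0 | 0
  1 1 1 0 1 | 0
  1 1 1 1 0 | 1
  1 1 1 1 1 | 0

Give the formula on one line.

  (d & b) = 00000000001100110000000000110011
  (b & c) = 00000000000011110000000000001111
  ((b & c) | e) = 01010101010111110101010101011111
  ((d & b) & ((b & c) | e)) = 00000000000100110000000000010011
  ~e = 10101010101010101010101010101010
  (((d & b) & ((b & c) | e)) & ~e) = 00000000000000100000000000000010

(((d & b) & ((b & c) | e)) & ~e)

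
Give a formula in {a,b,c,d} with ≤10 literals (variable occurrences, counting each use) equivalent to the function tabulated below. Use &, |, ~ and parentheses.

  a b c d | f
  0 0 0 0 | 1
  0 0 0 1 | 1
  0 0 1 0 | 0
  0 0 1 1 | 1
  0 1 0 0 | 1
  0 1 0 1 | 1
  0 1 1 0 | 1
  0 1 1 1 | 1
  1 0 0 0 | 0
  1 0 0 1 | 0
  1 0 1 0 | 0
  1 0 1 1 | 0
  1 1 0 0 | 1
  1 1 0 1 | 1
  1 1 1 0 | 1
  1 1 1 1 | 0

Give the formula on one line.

((((b & ~d) | ~c) | ((a | c) & (~a & d))) & (b | ~a))

  ~d = 1010101010101010
  (b & ~d) = 0000101000001010
  ~c = 1100110011001100
  ((b & ~d) | ~c) = 1100111011001110
  (a | c) = 0011001111111111
  ~a = 1111111100000000
  (~a & d) = 0101010100000000
  ((a | c) & (~a & d)) = 0001000100000000
  (((b & ~d) | ~c) | ((a | c) & (~a & d))) = 1101111111001110
  (b | ~a) = 1111111100001111
  ((((b & ~d) | ~c) | ((a | c) & (~a & d))) & (b | ~a)) = 1101111100001110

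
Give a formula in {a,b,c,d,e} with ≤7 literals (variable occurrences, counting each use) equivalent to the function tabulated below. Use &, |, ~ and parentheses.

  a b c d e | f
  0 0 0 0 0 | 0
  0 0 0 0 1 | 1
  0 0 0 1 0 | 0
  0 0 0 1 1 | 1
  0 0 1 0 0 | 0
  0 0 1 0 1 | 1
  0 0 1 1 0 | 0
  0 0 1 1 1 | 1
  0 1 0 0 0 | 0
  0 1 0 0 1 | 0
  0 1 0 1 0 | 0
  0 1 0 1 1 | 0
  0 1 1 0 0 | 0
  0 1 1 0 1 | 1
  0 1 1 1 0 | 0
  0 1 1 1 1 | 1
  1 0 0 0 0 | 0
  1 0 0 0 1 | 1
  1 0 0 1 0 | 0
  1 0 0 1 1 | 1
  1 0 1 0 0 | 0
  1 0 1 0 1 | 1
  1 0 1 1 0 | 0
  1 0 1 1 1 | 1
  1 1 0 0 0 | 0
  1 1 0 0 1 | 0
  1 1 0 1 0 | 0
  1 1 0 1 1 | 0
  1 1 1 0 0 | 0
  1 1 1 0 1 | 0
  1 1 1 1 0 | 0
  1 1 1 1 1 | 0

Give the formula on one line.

  ~a = 11111111111111110000000000000000
  (~a & c) = 00001111000011110000000000000000
  ~b = 11111111000000001111111100000000
  ((~a & c) | ~b) = 11111111000011111111111100000000
  (((~a & c) | ~b) & e) = 01010101000001010101010100000000

(((~a & c) | ~b) & e)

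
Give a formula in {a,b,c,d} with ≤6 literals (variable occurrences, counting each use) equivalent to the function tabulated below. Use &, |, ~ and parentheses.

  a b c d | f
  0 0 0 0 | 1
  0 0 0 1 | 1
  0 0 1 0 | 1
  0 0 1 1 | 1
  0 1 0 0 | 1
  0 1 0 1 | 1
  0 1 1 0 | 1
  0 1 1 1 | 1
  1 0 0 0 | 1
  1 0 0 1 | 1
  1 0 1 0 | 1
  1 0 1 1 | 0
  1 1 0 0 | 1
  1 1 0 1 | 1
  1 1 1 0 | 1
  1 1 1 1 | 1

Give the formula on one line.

  ~a = 1111111100000000
  (~a | b) = 1111111100001111
  ~c = 1100110011001100
  ~d = 1010101010101010
  (~c | ~d) = 1110111011101110
  ((~a | b) | (~c | ~d)) = 1111111111101111

((~a | b) | (~c | ~d))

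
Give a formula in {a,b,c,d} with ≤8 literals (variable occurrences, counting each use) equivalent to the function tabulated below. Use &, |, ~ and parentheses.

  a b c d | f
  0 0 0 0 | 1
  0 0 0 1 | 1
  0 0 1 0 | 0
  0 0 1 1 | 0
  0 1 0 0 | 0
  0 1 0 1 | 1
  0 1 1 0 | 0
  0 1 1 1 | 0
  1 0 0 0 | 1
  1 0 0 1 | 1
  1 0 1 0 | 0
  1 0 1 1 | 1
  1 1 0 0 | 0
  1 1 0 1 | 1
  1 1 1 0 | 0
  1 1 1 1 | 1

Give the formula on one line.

  ~c = 1100110011001100
  (~c | a) = 1100110011111111
  ~b = 1111000011110000
  (c | ~b) = 1111001111110011
  (~c & (c | ~b)) = 1100000011000000
  ((~c & (c | ~b)) | d) = 1101010111010101
  ((~c | a) & ((~c & (c | ~b)) | d)) = 1100010011010101

((~c | a) & ((~c & (c | ~b)) | d))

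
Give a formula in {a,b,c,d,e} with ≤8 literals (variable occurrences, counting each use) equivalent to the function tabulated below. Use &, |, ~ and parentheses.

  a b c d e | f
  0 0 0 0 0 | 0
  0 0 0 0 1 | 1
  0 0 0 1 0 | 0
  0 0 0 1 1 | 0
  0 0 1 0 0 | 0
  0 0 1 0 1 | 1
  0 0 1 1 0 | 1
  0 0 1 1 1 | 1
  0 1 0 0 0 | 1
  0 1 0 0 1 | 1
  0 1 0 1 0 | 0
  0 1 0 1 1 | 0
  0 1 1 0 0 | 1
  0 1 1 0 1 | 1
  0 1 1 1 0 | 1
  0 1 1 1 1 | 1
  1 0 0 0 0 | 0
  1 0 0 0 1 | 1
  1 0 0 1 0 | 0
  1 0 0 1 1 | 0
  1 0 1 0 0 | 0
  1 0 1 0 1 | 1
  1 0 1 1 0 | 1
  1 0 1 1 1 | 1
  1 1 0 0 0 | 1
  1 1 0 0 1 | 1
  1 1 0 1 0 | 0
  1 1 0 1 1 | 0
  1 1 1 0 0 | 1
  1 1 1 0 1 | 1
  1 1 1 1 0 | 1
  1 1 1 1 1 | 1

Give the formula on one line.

((c | ~d) & ((b | e) | (~b & ((c | ~a) & d))))

  ~d = 11001100110011001100110011001100
  (c | ~d) = 11001111110011111100111111001111
  (b | e) = 01010101111111110101010111111111
  ~b = 11111111000000001111111100000000
  ~a = 11111111111111110000000000000000
  (c | ~a) = 11111111111111110000111100001111
  ((c | ~a) & d) = 00110011001100110000001100000011
  (~b & ((c | ~a) & d)) = 00110011000000000000001100000000
  ((b | e) | (~b & ((c | ~a) & d))) = 01110111111111110101011111111111
  ((c | ~d) & ((b | e) | (~b & ((c | ~a) & d)))) = 01000111110011110100011111001111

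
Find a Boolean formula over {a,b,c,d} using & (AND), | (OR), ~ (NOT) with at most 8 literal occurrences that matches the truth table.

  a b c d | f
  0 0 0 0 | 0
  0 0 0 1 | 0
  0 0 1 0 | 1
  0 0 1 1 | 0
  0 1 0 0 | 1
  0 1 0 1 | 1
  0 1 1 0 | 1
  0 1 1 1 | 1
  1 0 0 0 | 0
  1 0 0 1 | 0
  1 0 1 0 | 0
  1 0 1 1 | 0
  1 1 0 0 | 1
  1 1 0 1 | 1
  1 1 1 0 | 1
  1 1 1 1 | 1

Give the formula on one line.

  ~a = 1111111100000000
  ~b = 1111000011110000
  (~a & ~b) = 1111000000000000
  ~d = 1010101010101010
  (b | ~d) = 1010111110101111
  ((~a & ~b) & (b | ~d)) = 1010000000000000
  (c & ((~a & ~b) & (b | ~d))) = 0010000000000000
  (b | (c & ((~a & ~b) & (b | ~d)))) = 0010111100001111

(b | (c & ((~a & ~b) & (b | ~d))))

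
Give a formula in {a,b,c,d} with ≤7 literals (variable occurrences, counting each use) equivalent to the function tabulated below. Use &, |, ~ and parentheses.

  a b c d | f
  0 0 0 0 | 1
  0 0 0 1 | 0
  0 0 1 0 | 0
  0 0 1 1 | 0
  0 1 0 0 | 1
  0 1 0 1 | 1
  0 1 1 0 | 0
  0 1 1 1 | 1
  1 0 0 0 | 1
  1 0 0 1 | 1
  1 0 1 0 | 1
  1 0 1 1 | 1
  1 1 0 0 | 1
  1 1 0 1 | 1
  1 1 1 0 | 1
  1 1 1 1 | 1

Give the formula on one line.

  ~c = 1100110011001100
  ~d = 1010101010101010
  (~c & ~d) = 1000100010001000
  ~a = 1111111100000000
  (~c & ~a) = 1100110000000000
  ((~c & ~d) & (~c & ~a)) = 1000100000000000
  (b & d) = 0000010100000101
  (a | (b & d)) = 0000010111111111
  (((~c & ~d) & (~c & ~a)) | (a | (b & d))) = 1000110111111111

(((~c & ~d) & (~c & ~a)) | (a | (b & d)))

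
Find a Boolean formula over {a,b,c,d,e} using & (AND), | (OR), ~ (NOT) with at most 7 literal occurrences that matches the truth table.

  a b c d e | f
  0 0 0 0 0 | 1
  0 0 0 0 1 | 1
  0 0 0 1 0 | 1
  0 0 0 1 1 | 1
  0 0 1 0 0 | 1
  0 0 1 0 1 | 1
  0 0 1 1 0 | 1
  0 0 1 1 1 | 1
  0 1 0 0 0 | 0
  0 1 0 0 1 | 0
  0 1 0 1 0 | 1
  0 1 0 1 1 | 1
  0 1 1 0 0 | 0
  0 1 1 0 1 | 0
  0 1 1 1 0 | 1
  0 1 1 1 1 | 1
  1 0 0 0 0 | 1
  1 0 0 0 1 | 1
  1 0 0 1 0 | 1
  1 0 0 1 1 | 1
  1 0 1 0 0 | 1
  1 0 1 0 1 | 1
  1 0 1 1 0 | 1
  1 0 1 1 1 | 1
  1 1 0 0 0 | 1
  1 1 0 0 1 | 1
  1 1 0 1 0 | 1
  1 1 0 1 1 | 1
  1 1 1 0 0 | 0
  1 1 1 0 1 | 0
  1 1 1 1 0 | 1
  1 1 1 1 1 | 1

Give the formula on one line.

(((~c & a) | d) | ~b)

  ~c = 11110000111100001111000011110000
  (~c & a) = 00000000000000001111000011110000
  ((~c & a) | d) = 00110011001100111111001111110011
  ~b = 11111111000000001111111100000000
  (((~c & a) | d) | ~b) = 11111111001100111111111111110011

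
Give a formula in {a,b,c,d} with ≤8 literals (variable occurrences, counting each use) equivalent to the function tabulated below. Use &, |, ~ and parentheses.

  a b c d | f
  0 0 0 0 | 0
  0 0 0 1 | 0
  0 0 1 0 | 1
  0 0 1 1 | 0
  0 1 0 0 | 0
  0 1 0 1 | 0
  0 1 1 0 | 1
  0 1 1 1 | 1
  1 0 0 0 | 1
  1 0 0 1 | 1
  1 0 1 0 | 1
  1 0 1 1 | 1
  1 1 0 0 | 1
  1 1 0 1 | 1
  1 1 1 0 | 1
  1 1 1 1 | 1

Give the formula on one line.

  ~d = 1010101010101010
  (~d | b) = 1010111110101111
  ~c = 1100110011001100
  (~c & d) = 0100010001000100
  ((~d | b) | (~c & d)) = 1110111111101111
  (((~d | b) | (~c & d)) & c) = 0010001100100011
  ((((~d | b) | (~c & d)) & c) | a) = 0010001111111111

((((~d | b) | (~c & d)) & c) | a)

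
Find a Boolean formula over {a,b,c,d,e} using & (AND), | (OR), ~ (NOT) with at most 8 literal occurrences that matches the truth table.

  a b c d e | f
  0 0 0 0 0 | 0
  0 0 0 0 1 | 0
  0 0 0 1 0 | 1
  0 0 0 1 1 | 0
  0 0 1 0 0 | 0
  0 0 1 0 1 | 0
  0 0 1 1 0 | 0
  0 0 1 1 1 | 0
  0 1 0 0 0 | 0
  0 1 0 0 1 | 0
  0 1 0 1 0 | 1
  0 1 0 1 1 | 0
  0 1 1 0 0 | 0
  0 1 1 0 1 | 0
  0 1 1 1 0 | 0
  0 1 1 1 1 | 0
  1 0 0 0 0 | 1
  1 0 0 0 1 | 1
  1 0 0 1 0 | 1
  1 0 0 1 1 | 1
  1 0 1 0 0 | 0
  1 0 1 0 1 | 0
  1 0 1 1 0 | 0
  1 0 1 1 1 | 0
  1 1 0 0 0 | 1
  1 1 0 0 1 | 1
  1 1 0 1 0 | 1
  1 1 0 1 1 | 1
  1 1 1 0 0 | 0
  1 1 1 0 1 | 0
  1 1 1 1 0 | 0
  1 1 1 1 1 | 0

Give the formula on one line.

  ~e = 10101010101010101010101010101010
  ~c = 11110000111100001111000011110000
  (~e & ~c) = 10100000101000001010000010100000
  ((~e & ~c) & d) = 00100000001000000010000000100000
  (~c & a) = 00000000000000001111000011110000
  (((~e & ~c) & d) | (~c & a)) = 00100000001000001111000011110000

(((~e & ~c) & d) | (~c & a))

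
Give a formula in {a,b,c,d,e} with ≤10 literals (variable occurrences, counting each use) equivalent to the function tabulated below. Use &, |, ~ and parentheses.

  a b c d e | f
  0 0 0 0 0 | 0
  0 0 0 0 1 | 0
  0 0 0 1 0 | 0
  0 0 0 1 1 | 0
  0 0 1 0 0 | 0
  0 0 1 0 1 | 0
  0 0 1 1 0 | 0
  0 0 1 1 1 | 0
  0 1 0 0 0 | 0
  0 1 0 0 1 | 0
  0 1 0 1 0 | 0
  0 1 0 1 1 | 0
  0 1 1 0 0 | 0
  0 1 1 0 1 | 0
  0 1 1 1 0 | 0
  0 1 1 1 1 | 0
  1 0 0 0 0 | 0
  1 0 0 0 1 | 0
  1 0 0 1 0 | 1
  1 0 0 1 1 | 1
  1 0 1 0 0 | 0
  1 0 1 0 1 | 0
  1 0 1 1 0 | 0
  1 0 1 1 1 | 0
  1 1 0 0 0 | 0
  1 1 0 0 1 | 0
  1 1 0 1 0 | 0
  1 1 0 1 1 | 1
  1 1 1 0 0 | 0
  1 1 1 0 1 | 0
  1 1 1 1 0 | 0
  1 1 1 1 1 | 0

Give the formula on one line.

  ~b = 11111111000000001111111100000000
  (a & ~b) = 00000000000000001111111100000000
  (d & (a & ~b)) = 00000000000000000011001100000000
  ((d & (a & ~b)) | e) = 01010101010101010111011101010101
  ~c = 11110000111100001111000011110000
  (a & ~c) = 00000000000000001111000011110000
  (d & (a & ~c)) = 00000000000000000011000000110000
  (((d & (a & ~b)) | e) & (d & (a & ~c))) = 00000000000000000011000000010000

(((d & (a & ~b)) | e) & (d & (a & ~c)))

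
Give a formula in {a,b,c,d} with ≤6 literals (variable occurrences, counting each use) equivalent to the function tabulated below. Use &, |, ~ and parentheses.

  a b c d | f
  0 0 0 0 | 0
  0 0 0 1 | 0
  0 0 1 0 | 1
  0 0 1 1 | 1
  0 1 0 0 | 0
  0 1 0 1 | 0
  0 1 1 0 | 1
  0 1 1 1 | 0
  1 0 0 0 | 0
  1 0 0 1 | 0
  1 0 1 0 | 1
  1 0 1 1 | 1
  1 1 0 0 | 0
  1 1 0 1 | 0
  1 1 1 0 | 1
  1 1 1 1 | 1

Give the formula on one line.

(((~a & ~b) | (~d | a)) & c)

  ~a = 1111111100000000
  ~b = 1111000011110000
  (~a & ~b) = 1111000000000000
  ~d = 1010101010101010
  (~d | a) = 1010101011111111
  ((~a & ~b) | (~d | a)) = 1111101011111111
  (((~a & ~b) | (~d | a)) & c) = 0011001000110011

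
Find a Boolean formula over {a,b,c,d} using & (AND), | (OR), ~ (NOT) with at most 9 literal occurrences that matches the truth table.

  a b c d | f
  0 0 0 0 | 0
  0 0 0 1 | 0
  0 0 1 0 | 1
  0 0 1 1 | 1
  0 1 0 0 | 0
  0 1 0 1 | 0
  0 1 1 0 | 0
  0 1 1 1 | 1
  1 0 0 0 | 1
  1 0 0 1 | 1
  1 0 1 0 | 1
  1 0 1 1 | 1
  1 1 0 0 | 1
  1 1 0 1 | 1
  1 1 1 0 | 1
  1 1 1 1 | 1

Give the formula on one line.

  (a & d) = 0000000001010101
  ~b = 1111000011110000
  (d | ~b) = 1111010111110101
  (d | c) = 0111011101110111
  ((d | ~b) & (d | c)) = 0111010101110101
  (c & ((d | ~b) & (d | c))) = 0011000100110001
  ((a & d) | (c & ((d | ~b) & (d | c)))) = 0011000101110101
  (a | ((a & d) | (c & ((d | ~b) & (d | c))))) = 0011000111111111

(a | ((a & d) | (c & ((d | ~b) & (d | c)))))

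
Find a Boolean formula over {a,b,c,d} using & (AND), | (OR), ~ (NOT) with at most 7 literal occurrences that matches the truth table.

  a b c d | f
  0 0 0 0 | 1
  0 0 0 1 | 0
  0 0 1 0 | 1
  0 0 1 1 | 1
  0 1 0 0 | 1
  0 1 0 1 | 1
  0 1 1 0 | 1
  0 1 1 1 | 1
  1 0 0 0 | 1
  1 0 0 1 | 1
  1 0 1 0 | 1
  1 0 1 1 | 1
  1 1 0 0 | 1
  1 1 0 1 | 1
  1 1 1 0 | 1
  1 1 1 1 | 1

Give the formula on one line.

(((b & ~a) | a) | (c | (a | (~c & ~d))))

  ~a = 1111111100000000
  (b & ~a) = 0000111100000000
  ((b & ~a) | a) = 0000111111111111
  ~c = 1100110011001100
  ~d = 1010101010101010
  (~c & ~d) = 1000100010001000
  (a | (~c & ~d)) = 1000100011111111
  (c | (a | (~c & ~d))) = 1011101111111111
  (((b & ~a) | a) | (c | (a | (~c & ~d)))) = 1011111111111111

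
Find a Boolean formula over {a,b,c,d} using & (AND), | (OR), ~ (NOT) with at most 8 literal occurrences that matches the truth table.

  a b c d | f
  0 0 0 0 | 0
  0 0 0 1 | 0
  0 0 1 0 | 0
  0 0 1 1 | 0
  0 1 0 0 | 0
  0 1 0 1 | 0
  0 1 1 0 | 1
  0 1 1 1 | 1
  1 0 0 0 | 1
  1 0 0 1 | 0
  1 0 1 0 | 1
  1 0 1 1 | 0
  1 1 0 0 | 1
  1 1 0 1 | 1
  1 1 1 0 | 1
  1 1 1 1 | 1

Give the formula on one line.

  ~d = 1010101010101010
  (b | ~d) = 1010111110101111
  ((b | ~d) & a) = 0000000010101111
  (b & c) = 0000001100000011
  (((b | ~d) & a) | (b & c)) = 0000001110101111

(((b | ~d) & a) | (b & c))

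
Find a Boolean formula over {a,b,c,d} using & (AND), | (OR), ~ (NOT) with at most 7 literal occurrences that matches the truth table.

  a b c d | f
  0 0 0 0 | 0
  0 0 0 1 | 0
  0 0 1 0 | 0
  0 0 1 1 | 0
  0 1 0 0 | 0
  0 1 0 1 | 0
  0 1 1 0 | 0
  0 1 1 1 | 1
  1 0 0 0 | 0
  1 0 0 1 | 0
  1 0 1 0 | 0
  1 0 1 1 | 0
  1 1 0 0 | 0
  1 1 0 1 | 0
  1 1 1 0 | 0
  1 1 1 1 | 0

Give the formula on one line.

(((~a | (~d & ~b)) & (d | ~b)) & (b & c))

  ~a = 1111111100000000
  ~d = 1010101010101010
  ~b = 1111000011110000
  (~d & ~b) = 1010000010100000
  (~a | (~d & ~b)) = 1111111110100000
  (d | ~b) = 1111010111110101
  ((~a | (~d & ~b)) & (d | ~b)) = 1111010110100000
  (b & c) = 0000001100000011
  (((~a | (~d & ~b)) & (d | ~b)) & (b & c)) = 0000000100000000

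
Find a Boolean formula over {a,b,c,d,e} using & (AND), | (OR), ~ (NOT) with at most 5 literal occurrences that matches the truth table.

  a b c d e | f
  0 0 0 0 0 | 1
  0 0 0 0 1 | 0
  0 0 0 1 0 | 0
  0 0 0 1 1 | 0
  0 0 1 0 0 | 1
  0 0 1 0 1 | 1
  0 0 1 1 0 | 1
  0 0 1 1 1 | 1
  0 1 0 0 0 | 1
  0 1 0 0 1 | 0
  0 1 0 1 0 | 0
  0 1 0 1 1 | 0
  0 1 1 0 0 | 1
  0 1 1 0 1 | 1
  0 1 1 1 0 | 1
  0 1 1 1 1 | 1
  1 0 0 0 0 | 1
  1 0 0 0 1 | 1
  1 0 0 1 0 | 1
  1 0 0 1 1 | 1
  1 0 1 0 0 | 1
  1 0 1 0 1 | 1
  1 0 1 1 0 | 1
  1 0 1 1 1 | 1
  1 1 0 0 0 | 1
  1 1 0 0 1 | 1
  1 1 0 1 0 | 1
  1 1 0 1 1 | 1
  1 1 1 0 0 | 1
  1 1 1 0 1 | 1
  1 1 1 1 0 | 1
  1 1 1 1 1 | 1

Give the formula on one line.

((~e & ~d) | (c | a))

  ~e = 10101010101010101010101010101010
  ~d = 11001100110011001100110011001100
  (~e & ~d) = 10001000100010001000100010001000
  (c | a) = 00001111000011111111111111111111
  ((~e & ~d) | (c | a)) = 10001111100011111111111111111111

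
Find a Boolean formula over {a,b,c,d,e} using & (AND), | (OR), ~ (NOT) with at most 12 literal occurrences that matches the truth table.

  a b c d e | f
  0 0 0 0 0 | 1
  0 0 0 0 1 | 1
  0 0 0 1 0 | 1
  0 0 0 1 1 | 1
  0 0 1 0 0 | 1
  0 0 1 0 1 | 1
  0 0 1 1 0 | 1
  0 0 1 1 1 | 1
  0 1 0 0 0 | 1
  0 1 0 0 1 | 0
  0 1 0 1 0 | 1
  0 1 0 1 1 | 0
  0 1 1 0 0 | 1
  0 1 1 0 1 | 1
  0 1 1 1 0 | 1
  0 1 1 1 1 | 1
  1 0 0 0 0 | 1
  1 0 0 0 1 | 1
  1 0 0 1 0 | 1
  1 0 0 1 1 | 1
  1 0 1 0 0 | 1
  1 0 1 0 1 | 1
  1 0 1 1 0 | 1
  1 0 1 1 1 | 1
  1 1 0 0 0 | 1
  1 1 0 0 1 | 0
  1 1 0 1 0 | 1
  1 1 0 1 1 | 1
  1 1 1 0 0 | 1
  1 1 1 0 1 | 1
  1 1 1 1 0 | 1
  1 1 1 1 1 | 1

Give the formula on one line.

  ~b = 11111111000000001111111100000000
  (~b | c) = 11111111000011111111111100001111
  (d & a) = 00000000000000000011001100110011
  ((d & a) & e) = 00000000000000000001000100010001
  ((~b | c) | ((d & a) & e)) = 11111111000011111111111100011111
  ~e = 10101010101010101010101010101010
  (~b | ~e) = 11111111101010101111111110101010
  ((~b | ~e) | (~b | c)) = 11111111101011111111111110101111
  (((~b | c) | ((d & a) & e)) | ((~b | ~e) | (~b | c))) = 11111111101011111111111110111111

(((~b | c) | ((d & a) & e)) | ((~b | ~e) | (~b | c)))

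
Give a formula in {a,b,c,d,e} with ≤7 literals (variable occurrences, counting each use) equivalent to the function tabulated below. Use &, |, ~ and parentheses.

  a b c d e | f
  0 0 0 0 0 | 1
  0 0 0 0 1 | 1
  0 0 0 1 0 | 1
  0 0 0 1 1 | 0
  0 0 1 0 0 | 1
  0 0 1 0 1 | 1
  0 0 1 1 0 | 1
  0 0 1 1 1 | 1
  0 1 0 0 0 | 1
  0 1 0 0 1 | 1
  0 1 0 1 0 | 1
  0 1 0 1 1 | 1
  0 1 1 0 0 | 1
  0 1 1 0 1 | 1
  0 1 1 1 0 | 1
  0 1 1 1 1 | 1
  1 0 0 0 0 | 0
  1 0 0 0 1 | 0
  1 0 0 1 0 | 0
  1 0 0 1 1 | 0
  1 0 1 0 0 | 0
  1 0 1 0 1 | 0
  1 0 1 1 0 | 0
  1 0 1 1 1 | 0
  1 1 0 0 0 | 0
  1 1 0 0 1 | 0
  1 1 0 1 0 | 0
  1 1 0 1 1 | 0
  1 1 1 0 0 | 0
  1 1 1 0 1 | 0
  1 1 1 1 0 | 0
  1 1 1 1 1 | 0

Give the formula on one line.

  (b | c) = 00001111111111110000111111111111
  ~d = 11001100110011001100110011001100
  ~e = 10101010101010101010101010101010
  (~d | ~e) = 11101110111011101110111011101110
  ((b | c) | (~d | ~e)) = 11101111111111111110111111111111
  ~a = 11111111111111110000000000000000
  (((b | c) | (~d | ~e)) & ~a) = 11101111111111110000000000000000

(((b | c) | (~d | ~e)) & ~a)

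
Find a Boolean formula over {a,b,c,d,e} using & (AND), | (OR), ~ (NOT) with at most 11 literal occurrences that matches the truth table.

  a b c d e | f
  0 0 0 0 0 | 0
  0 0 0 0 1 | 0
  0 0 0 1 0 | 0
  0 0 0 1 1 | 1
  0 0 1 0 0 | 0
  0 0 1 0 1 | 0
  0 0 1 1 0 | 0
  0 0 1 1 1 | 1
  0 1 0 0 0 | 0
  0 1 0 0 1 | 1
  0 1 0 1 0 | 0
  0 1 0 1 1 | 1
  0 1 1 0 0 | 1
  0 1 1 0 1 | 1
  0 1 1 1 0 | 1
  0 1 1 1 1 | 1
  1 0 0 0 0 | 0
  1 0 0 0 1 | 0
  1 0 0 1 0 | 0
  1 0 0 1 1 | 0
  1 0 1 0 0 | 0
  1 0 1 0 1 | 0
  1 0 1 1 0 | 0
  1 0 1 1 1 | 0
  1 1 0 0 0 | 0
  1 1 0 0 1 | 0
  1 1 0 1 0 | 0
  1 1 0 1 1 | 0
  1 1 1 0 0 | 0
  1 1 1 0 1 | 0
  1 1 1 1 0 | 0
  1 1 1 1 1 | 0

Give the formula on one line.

  ~a = 11111111111111110000000000000000
  (c & b) = 00000000000011110000000000001111
  (a | e) = 01010101010101011111111111111111
  ((c & b) | (a | e)) = 01010101010111111111111111111111
  (~a & ((c & b) | (a | e))) = 01010101010111110000000000000000
  ~d = 11001100110011001100110011001100
  ~e = 10101010101010101010101010101010
  (~d & ~e) = 10001000100010001000100010001000
  ((~d & ~e) | d) = 10111011101110111011101110111011
  (((~d & ~e) | d) | b) = 10111011111111111011101111111111
  ((~a & ((c & b) | (a | e))) & (((~d & ~e) | d) | b)) = 00010001010111110000000000000000

((~a & ((c & b) | (a | e))) & (((~d & ~e) | d) | b))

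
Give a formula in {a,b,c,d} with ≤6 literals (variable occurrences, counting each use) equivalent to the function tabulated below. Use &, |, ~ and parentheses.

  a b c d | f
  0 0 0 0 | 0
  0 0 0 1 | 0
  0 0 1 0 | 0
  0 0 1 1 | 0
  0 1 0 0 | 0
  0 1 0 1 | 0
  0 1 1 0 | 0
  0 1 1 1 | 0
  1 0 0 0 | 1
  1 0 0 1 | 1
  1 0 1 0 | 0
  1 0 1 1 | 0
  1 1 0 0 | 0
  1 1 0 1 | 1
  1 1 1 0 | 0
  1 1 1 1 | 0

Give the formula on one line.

((~c & a) & (~b | d))

  ~c = 1100110011001100
  (~c & a) = 0000000011001100
  ~b = 1111000011110000
  (~b | d) = 1111010111110101
  ((~c & a) & (~b | d)) = 0000000011000100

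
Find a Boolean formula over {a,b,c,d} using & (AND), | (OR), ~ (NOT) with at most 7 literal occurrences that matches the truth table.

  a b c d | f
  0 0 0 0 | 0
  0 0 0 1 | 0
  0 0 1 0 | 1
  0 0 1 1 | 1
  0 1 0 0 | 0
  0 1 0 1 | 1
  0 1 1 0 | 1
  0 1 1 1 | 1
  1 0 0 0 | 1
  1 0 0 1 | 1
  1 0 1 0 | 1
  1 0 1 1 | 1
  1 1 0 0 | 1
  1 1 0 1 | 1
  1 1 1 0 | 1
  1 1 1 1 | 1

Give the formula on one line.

  ~a = 1111111100000000
  (~a & b) = 0000111100000000
  (d & b) = 0000010100000101
  ((~a & b) & (d & b)) = 0000010100000000
  ~c = 1100110011001100
  (~c & a) = 0000000011001100
  (((~a & b) & (d & b)) | (~c & a)) = 0000010111001100
  ((((~a & b) & (d & b)) | (~c & a)) | c) = 0011011111111111

((((~a & b) & (d & b)) | (~c & a)) | c)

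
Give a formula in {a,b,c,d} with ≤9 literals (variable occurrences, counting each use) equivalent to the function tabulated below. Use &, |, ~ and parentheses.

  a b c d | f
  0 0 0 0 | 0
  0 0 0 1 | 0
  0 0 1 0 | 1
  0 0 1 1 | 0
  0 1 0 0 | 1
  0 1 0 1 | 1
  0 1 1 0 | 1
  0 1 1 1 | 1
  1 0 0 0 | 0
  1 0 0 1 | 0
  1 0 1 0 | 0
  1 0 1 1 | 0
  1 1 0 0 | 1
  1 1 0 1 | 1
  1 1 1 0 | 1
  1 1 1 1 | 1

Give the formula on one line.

  ~b = 1111000011110000
  (c & ~b) = 0011000000110000
  (b | a) = 0000111111111111
  ((c & ~b) | (b | a)) = 0011111111111111
  ~d = 1010101010101010
  (b | ~d) = 1010111110101111
  ~a = 1111111100000000
  (b | ~a) = 1111111100001111
  ((b | ~d) & (b | ~a)) = 1010111100001111
  (((c & ~b) | (b | a)) & ((b | ~d) & (b | ~a))) = 0010111100001111

(((c & ~b) | (b | a)) & ((b | ~d) & (b | ~a)))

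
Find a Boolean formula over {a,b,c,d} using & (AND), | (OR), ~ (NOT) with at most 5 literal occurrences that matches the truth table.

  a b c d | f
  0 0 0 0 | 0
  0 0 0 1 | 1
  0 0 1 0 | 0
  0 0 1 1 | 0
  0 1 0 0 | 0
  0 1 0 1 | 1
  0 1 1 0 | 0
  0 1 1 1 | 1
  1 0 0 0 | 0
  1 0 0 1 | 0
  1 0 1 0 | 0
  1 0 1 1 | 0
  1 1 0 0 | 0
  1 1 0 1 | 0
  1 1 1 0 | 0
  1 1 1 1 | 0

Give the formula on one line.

  ~c = 1100110011001100
  (~c | b) = 1100111111001111
  (d & (~c | b)) = 0100010101000101
  ~a = 1111111100000000
  ((d & (~c | b)) & ~a) = 0100010100000000

((d & (~c | b)) & ~a)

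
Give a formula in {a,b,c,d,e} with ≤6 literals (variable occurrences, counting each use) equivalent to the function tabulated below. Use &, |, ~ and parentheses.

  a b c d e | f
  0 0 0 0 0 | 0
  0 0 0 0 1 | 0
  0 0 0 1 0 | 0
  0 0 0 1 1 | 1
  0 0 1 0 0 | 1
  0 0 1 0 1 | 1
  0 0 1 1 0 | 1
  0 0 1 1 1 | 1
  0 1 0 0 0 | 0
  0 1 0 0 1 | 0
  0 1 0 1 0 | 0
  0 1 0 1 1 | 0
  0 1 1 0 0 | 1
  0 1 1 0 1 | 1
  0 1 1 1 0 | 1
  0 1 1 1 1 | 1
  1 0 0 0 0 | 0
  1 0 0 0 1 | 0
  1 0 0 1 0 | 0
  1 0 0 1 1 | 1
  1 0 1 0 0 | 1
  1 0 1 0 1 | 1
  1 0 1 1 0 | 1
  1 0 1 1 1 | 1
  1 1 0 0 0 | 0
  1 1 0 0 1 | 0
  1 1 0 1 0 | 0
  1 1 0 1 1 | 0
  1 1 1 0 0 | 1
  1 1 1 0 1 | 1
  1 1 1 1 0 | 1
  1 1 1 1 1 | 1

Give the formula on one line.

  ~b = 11111111000000001111111100000000
  (~b & e) = 01010101000000000101010100000000
  ~d = 11001100110011001100110011001100
  (e | ~d) = 11011101110111011101110111011101
  (d & (e | ~d)) = 00010001000100010001000100010001
  ((~b & e) & (d & (e | ~d))) = 00010001000000000001000100000000
  (c | ((~b & e) & (d & (e | ~d)))) = 00011111000011110001111100001111

(c | ((~b & e) & (d & (e | ~d))))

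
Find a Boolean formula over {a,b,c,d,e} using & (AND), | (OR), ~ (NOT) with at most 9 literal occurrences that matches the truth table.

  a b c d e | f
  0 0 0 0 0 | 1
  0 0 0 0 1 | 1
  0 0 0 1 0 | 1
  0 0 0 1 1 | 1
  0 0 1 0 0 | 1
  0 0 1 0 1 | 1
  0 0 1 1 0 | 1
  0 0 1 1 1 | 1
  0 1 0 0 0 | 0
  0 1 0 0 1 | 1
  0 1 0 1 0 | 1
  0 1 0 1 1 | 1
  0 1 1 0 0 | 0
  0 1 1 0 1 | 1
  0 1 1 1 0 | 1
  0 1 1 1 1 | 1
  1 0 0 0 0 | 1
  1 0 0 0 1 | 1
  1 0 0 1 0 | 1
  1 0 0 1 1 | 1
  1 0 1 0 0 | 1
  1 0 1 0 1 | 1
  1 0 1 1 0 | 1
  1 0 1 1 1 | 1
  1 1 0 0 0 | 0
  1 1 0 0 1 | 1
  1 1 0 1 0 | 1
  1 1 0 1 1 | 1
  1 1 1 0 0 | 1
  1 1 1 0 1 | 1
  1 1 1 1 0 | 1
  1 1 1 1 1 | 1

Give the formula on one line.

  (b & d) = 00000000001100110000000000110011
  ~b = 11111111000000001111111100000000
  (~b | e) = 11111111010101011111111101010101
  ~e = 10101010101010101010101010101010
  ~c = 11110000111100001111000011110000
  (~e | ~c) = 11111010111110101111101011111010
  (a & c) = 00000000000000000000111100001111
  ((~e | ~c) & (a & c)) = 00000000000000000000101000001010
  ((~b | e) | ((~e | ~c) & (a & c))) = 11111111010101011111111101011111
  ((b & d) | ((~b | e) | ((~e | ~c) & (a & c)))) = 11111111011101111111111101111111

((b & d) | ((~b | e) | ((~e | ~c) & (a & c))))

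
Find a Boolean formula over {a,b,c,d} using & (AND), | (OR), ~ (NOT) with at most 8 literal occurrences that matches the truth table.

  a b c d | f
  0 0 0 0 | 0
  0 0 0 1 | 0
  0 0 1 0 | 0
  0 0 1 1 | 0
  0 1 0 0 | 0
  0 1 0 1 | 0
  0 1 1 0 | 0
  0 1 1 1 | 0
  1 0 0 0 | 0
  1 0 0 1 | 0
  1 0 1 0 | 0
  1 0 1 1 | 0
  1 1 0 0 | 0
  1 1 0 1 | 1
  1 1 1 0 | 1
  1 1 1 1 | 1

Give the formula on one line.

((((b | a) & d) | (c & ~d)) & (b & a))

  (b | a) = 0000111111111111
  ((b | a) & d) = 0000010101010101
  ~d = 1010101010101010
  (c & ~d) = 0010001000100010
  (((b | a) & d) | (c & ~d)) = 0010011101110111
  (b & a) = 0000000000001111
  ((((b | a) & d) | (c & ~d)) & (b & a)) = 0000000000000111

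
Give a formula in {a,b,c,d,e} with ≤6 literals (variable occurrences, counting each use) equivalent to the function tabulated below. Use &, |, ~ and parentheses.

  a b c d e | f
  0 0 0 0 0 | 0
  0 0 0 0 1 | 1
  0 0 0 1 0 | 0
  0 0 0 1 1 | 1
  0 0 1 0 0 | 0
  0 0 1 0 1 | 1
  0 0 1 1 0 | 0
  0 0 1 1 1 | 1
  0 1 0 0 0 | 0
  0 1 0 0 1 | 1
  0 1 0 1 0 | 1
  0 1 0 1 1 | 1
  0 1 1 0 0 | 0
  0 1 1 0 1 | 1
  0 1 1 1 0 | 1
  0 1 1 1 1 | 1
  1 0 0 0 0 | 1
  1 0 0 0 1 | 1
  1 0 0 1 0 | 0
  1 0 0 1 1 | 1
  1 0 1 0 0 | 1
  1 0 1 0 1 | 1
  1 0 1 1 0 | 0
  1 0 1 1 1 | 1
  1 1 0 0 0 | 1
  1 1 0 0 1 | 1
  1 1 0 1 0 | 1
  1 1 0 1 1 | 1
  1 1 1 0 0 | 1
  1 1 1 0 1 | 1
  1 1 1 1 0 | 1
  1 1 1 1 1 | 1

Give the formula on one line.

(((~e & ~d) & a) | (e | (d & b)))

  ~e = 10101010101010101010101010101010
  ~d = 11001100110011001100110011001100
  (~e & ~d) = 10001000100010001000100010001000
  ((~e & ~d) & a) = 00000000000000001000100010001000
  (d & b) = 00000000001100110000000000110011
  (e | (d & b)) = 01010101011101110101010101110111
  (((~e & ~d) & a) | (e | (d & b))) = 01010101011101111101110111111111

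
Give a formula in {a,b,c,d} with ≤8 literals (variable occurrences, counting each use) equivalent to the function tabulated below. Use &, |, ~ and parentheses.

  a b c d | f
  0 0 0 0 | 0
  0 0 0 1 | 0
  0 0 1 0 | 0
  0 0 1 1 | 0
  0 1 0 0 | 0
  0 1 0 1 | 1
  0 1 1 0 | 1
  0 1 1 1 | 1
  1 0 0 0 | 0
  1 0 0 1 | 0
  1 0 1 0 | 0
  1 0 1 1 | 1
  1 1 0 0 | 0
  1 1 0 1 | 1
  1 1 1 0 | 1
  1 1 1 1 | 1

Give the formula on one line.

  (c | d) = 0111011101110111
  ((c | d) & b) = 0000011100000111
  ~a = 1111111100000000
  (~a | d) = 1111111101010101
  (c & a) = 0000000000110011
  ((~a | d) & (c & a)) = 0000000000010001
  (((c | d) & b) | ((~a | d) & (c & a))) = 0000011100010111

(((c | d) & b) | ((~a | d) & (c & a)))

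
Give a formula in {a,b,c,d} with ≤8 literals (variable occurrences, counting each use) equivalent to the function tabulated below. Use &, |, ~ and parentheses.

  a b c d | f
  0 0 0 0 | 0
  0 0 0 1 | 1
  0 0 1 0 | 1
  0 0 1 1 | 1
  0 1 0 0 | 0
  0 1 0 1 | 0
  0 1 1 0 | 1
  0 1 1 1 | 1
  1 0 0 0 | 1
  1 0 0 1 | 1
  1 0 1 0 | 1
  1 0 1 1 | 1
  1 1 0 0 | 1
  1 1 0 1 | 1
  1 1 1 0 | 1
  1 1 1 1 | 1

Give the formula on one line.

  ~b = 1111000011110000
  (d & ~b) = 0101000001010000
  (b | a) = 0000111111111111
  ((d & ~b) | (b | a)) = 0101111111111111
  (~b & ((d & ~b) | (b | a))) = 0101000011110000
  (a | c) = 0011001111111111
  ((~b & ((d & ~b) | (b | a))) | (a | c)) = 0111001111111111

((~b & ((d & ~b) | (b | a))) | (a | c))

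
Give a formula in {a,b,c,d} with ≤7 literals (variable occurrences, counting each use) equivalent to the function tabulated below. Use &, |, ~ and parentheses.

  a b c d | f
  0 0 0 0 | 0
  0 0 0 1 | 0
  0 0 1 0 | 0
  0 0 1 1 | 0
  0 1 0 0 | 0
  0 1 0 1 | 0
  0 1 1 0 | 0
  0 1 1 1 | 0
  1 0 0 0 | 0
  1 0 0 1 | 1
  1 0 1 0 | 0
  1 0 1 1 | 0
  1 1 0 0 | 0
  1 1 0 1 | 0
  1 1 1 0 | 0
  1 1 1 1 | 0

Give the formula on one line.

  ~b = 1111000011110000
  ~c = 1100110011001100
  (~b & ~c) = 1100000011000000
  (b & ~c) = 0000110000001100
  (d | (b & ~c)) = 0101110101011101
  (a & ~c) = 0000000011001100
  ((d | (b & ~c)) & (a & ~c)) = 0000000001001100
  ((~b & ~c) & ((d | (b & ~c)) & (a & ~c))) = 0000000001000000

((~b & ~c) & ((d | (b & ~c)) & (a & ~c)))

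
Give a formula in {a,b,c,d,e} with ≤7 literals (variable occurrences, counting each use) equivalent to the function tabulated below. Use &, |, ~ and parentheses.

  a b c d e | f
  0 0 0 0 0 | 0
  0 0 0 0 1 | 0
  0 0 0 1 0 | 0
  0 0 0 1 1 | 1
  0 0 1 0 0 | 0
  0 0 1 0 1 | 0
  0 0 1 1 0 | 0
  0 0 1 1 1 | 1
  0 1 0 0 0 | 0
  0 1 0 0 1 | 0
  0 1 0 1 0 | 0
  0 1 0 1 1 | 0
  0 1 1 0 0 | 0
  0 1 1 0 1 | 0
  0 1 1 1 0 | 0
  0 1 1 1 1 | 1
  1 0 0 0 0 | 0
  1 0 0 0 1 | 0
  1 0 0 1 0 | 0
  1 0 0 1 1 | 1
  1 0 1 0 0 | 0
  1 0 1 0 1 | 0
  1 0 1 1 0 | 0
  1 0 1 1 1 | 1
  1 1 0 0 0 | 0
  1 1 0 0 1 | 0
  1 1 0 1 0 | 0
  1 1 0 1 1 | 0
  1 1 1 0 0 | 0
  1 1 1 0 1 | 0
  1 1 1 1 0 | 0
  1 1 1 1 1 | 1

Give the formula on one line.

  (e & d) = 00010001000100010001000100010001
  ~b = 11111111000000001111111100000000
  (c | ~b) = 11111111000011111111111100001111
  (~b | e) = 11111111010101011111111101010101
  ((c | ~b) & (~b | e)) = 11111111000001011111111100000101
  ((e & d) & ((c | ~b) & (~b | e))) = 00010001000000010001000100000001

((e & d) & ((c | ~b) & (~b | e)))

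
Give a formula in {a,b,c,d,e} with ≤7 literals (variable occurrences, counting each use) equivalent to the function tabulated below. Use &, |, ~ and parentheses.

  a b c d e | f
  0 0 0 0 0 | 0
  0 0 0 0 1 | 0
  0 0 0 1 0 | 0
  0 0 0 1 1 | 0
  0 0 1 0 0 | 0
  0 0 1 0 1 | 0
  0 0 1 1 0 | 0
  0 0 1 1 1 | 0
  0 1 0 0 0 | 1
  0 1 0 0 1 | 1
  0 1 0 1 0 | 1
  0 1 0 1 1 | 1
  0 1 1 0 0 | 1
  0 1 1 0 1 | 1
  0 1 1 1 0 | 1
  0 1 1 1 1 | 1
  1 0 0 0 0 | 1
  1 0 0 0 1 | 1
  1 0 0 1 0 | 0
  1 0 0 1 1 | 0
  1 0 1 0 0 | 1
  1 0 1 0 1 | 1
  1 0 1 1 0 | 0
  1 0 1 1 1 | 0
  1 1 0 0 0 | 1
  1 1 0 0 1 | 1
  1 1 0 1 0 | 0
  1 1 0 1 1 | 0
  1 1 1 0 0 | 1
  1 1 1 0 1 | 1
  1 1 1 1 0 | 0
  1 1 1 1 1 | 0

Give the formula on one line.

  ~a = 11111111111111110000000000000000
  (b & ~a) = 00000000111111110000000000000000
  ~d = 11001100110011001100110011001100
  (a & ~d) = 00000000000000001100110011001100
  ((b & ~a) | (a & ~d)) = 00000000111111111100110011001100

((b & ~a) | (a & ~d))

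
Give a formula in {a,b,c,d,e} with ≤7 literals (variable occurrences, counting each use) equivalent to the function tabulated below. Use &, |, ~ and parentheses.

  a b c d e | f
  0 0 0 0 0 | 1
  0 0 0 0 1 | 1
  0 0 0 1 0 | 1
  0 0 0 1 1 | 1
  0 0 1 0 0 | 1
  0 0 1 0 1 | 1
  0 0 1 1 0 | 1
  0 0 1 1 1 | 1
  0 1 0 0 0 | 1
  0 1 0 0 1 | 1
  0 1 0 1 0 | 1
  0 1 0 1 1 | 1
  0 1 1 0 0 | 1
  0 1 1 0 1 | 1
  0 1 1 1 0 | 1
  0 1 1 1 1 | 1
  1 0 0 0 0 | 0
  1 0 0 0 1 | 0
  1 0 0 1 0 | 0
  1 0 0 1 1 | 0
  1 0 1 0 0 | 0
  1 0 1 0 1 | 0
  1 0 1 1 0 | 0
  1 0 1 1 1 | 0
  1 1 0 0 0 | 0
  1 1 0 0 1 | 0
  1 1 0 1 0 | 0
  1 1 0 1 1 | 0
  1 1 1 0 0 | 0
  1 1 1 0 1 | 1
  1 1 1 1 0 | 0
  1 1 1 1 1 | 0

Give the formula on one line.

(~a | (b & (c & (e & ~d))))

  ~a = 11111111111111110000000000000000
  ~d = 11001100110011001100110011001100
  (e & ~d) = 01000100010001000100010001000100
  (c & (e & ~d)) = 00000100000001000000010000000100
  (b & (c & (e & ~d))) = 00000000000001000000000000000100
  (~a | (b & (c & (e & ~d)))) = 11111111111111110000000000000100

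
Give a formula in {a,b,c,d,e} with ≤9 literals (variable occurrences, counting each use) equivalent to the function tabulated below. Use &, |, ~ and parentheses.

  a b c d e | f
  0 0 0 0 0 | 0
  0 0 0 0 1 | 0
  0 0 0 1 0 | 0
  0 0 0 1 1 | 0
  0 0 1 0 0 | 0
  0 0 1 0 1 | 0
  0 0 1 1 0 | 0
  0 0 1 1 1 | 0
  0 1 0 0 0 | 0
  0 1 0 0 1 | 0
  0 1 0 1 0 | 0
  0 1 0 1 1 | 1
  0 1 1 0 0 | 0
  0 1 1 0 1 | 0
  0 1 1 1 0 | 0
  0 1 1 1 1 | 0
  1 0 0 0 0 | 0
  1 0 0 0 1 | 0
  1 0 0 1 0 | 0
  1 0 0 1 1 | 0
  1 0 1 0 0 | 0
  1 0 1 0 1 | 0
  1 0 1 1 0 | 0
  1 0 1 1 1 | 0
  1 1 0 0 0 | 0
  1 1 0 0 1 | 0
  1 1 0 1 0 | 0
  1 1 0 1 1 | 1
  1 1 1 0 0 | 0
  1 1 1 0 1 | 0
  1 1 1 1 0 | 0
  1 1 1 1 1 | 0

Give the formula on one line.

  (d & e) = 00010001000100010001000100010001
  (b & e) = 00000000010101010000000001010101
  ((d & e) & (b & e)) = 00000000000100010000000000010001
  ~c = 11110000111100001111000011110000
  (e | a) = 01010101010101011111111111111111
  (~c & (e | a)) = 01010000010100001111000011110000
  (((d & e) & (b & e)) & (~c & (e | a))) = 00000000000100000000000000010000

(((d & e) & (b & e)) & (~c & (e | a)))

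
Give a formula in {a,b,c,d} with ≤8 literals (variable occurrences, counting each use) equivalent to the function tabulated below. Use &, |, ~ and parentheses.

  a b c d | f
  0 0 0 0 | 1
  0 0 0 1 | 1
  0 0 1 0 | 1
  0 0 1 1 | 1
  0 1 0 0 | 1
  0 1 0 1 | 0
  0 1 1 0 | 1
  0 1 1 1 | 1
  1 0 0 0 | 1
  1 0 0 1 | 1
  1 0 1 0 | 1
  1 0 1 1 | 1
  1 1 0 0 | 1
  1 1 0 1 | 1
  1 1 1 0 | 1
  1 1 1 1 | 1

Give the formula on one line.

  ~c = 1100110011001100
  (~c & b) = 0000110000001100
  (a & (~c & b)) = 0000000000001100
  ~b = 1111000011110000
  ((a & (~c & b)) | ~b) = 1111000011111100
  ~d = 1010101010101010
  (c | ~d) = 1011101110111011
  (((a & (~c & b)) | ~b) | (c | ~d)) = 1111101111111111

(((a & (~c & b)) | ~b) | (c | ~d))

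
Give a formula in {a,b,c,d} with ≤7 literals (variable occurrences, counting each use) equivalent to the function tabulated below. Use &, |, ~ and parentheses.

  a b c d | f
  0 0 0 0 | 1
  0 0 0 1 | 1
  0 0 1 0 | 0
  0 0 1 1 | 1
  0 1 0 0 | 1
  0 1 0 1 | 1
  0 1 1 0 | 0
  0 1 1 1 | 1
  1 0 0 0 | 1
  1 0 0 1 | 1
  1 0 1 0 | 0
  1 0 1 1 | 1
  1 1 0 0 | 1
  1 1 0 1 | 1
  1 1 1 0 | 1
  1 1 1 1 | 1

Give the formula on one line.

((((a | ~b) & b) | (~c & (~d | c))) | d)

  ~b = 1111000011110000
  (a | ~b) = 1111000011111111
  ((a | ~b) & b) = 0000000000001111
  ~c = 1100110011001100
  ~d = 1010101010101010
  (~d | c) = 1011101110111011
  (~c & (~d | c)) = 1000100010001000
  (((a | ~b) & b) | (~c & (~d | c))) = 1000100010001111
  ((((a | ~b) & b) | (~c & (~d | c))) | d) = 1101110111011111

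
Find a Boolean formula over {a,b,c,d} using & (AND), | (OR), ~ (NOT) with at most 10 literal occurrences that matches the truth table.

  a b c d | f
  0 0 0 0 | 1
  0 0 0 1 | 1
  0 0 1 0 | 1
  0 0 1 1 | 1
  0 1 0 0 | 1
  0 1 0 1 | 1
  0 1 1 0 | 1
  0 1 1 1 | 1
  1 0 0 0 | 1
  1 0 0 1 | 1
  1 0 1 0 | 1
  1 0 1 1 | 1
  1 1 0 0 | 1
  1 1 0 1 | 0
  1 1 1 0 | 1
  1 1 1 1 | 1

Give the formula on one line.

(((d & (c & a)) | ~d) | ((~a | (~b & (d | b))) | c))

  (c & a) = 0000000000110011
  (d & (c & a)) = 0000000000010001
  ~d = 1010101010101010
  ((d & (c & a)) | ~d) = 1010101010111011
  ~a = 1111111100000000
  ~b = 1111000011110000
  (d | b) = 0101111101011111
  (~b & (d | b)) = 0101000001010000
  (~a | (~b & (d | b))) = 1111111101010000
  ((~a | (~b & (d | b))) | c) = 1111111101110011
  (((d & (c & a)) | ~d) | ((~a | (~b & (d | b))) | c)) = 1111111111111011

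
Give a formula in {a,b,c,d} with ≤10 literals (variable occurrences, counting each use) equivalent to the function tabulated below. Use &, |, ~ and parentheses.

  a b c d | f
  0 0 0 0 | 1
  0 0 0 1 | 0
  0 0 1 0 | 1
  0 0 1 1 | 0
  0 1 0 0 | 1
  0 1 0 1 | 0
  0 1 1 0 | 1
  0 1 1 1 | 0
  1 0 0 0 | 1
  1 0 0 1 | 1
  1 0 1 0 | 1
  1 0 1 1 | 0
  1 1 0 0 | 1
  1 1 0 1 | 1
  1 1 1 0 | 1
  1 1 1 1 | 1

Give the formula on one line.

  ~d = 1010101010101010
  (~d | a) = 1010101011111111
  (c & b) = 0000001100000011
  (~d | (c & b)) = 1010101110101011
  ~c = 1100110011001100
  (~c | ~d) = 1110111011101110
  ((~d | (c & b)) | (~c | ~d)) = 1110111111101111
  ((~d | a) & ((~d | (c & b)) | (~c | ~d))) = 1010101011101111

((~d | a) & ((~d | (c & b)) | (~c | ~d)))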